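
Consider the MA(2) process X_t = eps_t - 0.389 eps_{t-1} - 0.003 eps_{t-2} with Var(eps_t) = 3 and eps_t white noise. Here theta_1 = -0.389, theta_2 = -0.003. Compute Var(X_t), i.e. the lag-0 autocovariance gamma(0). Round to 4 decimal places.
\gamma(0) = 3.4540

For an MA(q) process X_t = eps_t + sum_i theta_i eps_{t-i} with
Var(eps_t) = sigma^2, the variance is
  gamma(0) = sigma^2 * (1 + sum_i theta_i^2).
  sum_i theta_i^2 = (-0.389)^2 + (-0.003)^2 = 0.151321 + 0.000009 = 0.15133.
  gamma(0) = 3 * (1 + 0.15133) = 3 * 1.15133 = 3.45399, which rounds to 3.4540.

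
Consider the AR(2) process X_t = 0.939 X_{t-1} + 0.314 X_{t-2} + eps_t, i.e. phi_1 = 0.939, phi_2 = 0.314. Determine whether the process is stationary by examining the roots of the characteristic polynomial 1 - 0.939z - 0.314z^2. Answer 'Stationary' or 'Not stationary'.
\text{Not stationary}

The AR(p) characteristic polynomial is P(z) = 1 - 0.939z - 0.314z^2.
Stationarity requires all roots to lie outside the unit circle, i.e. |z| > 1 for every root.
Set 1 + (-0.939) z + (-0.314) z^2 = 0, i.e. a z^2 + b z + c = 0 with a = -0.314, b = -0.939, c = 1.
Discriminant D = b^2 - 4ac = (-0.939)^2 - 4*(-0.314)*1 = 0.881721 - (-1.256) = 2.137721.
D >= 0, so the roots are real: z = (-b +/- sqrt(D)) / (2a) = (0.939 +/- 1.462095) / (-0.628).
  z_1 = (0.939 + 1.462095) / (-0.628) = -3.8234,   |z_1| = 3.8234.
  z_2 = (0.939 - 1.462095) / (-0.628) = 0.833,   |z_2| = 0.833.
Moduli of all roots: 3.8234, 0.8330.
All moduli strictly greater than 1? No.
Verdict: Not stationary.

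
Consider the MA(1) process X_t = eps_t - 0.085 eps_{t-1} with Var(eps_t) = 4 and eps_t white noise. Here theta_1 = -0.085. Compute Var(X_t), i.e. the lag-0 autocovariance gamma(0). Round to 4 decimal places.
\gamma(0) = 4.0289

For an MA(q) process X_t = eps_t + sum_i theta_i eps_{t-i} with
Var(eps_t) = sigma^2, the variance is
  gamma(0) = sigma^2 * (1 + sum_i theta_i^2).
  sum_i theta_i^2 = (-0.085)^2 = 0.007225.
  gamma(0) = 4 * (1 + 0.007225) = 4 * 1.007225 = 4.0289.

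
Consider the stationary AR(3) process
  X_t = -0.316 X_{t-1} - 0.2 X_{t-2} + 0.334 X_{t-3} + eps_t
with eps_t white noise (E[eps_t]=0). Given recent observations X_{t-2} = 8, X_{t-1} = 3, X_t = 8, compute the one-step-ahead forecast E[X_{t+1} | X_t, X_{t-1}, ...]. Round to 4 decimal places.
E[X_{t+1} \mid \mathcal F_t] = -0.4560

For an AR(p) model X_t = c + sum_i phi_i X_{t-i} + eps_t, the
one-step-ahead conditional mean is
  E[X_{t+1} | X_t, ...] = c + sum_i phi_i X_{t+1-i}.
Substitute known values:
  E[X_{t+1} | ...] = (-0.316) * (8) + (-0.2) * (3) + (0.334) * (8)
                   = -0.4560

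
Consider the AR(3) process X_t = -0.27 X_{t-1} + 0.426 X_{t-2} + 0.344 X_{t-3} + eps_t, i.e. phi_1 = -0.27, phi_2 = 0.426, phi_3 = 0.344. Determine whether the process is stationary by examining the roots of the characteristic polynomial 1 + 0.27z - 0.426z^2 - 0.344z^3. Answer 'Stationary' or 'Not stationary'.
\text{Stationary}

The AR(p) characteristic polynomial is P(z) = 1 + 0.27z - 0.426z^2 - 0.344z^3.
Stationarity requires all roots to lie outside the unit circle, i.e. |z| > 1 for every root.
Degree 3: look for a simple real root z0 first, then factor out (1 - z/z0) and solve the remaining quadratic.
Testing z0 = 1.25: P(1.25) = 1 + (0.27)(1.25) + (-0.426)(1.25)^2 + (-0.344)(1.25)^3
  = 1 + (0.3375) + (-0.665625) + (-0.671875) = 0.  So z_0 = 1.25 is a root, |z_0| = 1.25.
Divide out the factor (1 - 0.8 z) = (1 - z/z0) (since 1/z0 = 0.8):
  P(z) = (1 - 0.8 z)(1 + (1.07) z + (0.43) z^2)
  [check: z-coef 1.07 - (0.8) = 0.27; z^2-coef 0.43 - (0.8)(1.07) = -0.426; z^3-coef -(0.8)(0.43) = -0.344.]
Remaining roots from the quadratic factor 1 + (1.07) z + (0.43) z^2:
  Set 1 + (1.07) z + (0.43) z^2 = 0, i.e. a z^2 + b z + c = 0 with a = 0.43, b = 1.07, c = 1.
  Discriminant D = b^2 - 4ac = (1.07)^2 - 4*(0.43)*1 = 1.1449 - (1.72) = -0.5751.
  D < 0, so the roots are the complex-conjugate pair z = (-b +/- i sqrt(-D)) / (2a) = -1.2442 +/- 0.8818i.
  For a conjugate pair |z|^2 = z * conj(z) = (product of roots) = c/a = 1/(0.43) = 2.325581, so |z| = sqrt(2.325581) = 1.525 for both roots.
Moduli of all roots: 1.2500, 1.5250, 1.5250.
All moduli strictly greater than 1? Yes.
Verdict: Stationary.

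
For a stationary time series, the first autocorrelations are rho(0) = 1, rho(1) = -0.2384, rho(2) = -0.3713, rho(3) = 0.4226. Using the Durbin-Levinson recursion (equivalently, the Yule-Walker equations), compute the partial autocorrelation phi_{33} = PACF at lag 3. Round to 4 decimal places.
\phi_{33} = 0.2480

The PACF at lag k is phi_{kk}, the last component of the solution
to the Yule-Walker system G_k phi = r_k where
  (G_k)_{ij} = rho(|i - j|), (r_k)_i = rho(i), i,j = 1..k.
Equivalently, Durbin-Levinson gives phi_{kk} iteratively:
  phi_{11} = rho(1)
  phi_{kk} = [rho(k) - sum_{j=1..k-1} phi_{k-1,j} rho(k-j)]
            / [1 - sum_{j=1..k-1} phi_{k-1,j} rho(j)],
  phi_{k,j} = phi_{k-1,j} - phi_{kk} phi_{k-1,k-j},  j = 1..k-1.
Step k = 1:
  phi_11 = rho(1) = -0.2384.
Step k = 2:
  phi_22 = [rho(2) - phi_11 rho(1)] / [1 - phi_11 rho(1)] = [-0.3713 - (-0.2384)(-0.2384)] / [1 - (-0.2384)(-0.2384)]
         = -0.42813456 / 0.94316544 = -0.453934.
  Update: phi_21 = phi_11 - phi_22 phi_11 = -0.2384 - (-0.453934)(-0.2384) = -0.346618.
Step k = 3:
  phi_33 = [rho(3) - phi_21 rho(2) - phi_22 rho(1)] / [1 - phi_21 rho(1) - phi_22 rho(2)]
    numerator   = 0.4226 - (-0.346618)(-0.3713) - (-0.453934)(-0.2384) = 0.18568303
    denominator = 1 - (-0.346618)(-0.2384) - (-0.453934)(-0.3713) = 0.74882074
  phi_33 = 0.18568303 / 0.74882074 = 0.248.
Therefore phi_{33} = 0.2480.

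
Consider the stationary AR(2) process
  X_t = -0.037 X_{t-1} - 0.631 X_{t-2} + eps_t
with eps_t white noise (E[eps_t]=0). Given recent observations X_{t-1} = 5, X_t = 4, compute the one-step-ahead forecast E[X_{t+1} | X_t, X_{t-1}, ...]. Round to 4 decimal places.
E[X_{t+1} \mid \mathcal F_t] = -3.3030

For an AR(p) model X_t = c + sum_i phi_i X_{t-i} + eps_t, the
one-step-ahead conditional mean is
  E[X_{t+1} | X_t, ...] = c + sum_i phi_i X_{t+1-i}.
Substitute known values:
  E[X_{t+1} | ...] = (-0.037) * (4) + (-0.631) * (5)
                   = -3.3030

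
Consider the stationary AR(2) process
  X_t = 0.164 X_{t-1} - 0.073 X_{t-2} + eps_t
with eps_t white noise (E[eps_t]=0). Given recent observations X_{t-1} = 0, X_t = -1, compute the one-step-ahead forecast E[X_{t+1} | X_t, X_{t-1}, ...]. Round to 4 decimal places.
E[X_{t+1} \mid \mathcal F_t] = -0.1640

For an AR(p) model X_t = c + sum_i phi_i X_{t-i} + eps_t, the
one-step-ahead conditional mean is
  E[X_{t+1} | X_t, ...] = c + sum_i phi_i X_{t+1-i}.
Substitute known values:
  E[X_{t+1} | ...] = (0.164) * (-1) + (-0.073) * (0)
                   = -0.1640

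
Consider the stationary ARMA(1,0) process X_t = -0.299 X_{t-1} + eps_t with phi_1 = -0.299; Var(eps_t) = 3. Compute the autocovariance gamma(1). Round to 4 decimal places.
\gamma(1) = -0.9851

Multiply the model equation by X_{t-k} and take expectations. With theta_0 = psi_0 = 1 and psi_j the MA(infinity) weights, this gives
  gamma(k) - sum_i phi_i gamma(k-i) = c_k,
  c_k = sigma^2 * sum_{j=k..q} theta_j psi_{j-k}   (c_k = 0 for k > q),
using gamma(-m) = gamma(m).
Pure AR (q = 0): c_0 = sigma^2 = 3, c_k = 0 for k >= 1.
Equations for k = 0 and k = 1 (AR order 1):
  gamma(0) = phi_1 gamma(1) + c_0
  gamma(1) = phi_1 gamma(0) + c_1
Substituting the second into the first: gamma(0) (1 - phi_1^2) = c_0 + phi_1 c_1, so
  gamma(0) = c_0 / (1 - phi_1^2) = 3 / (1 - (-0.299)^2) = 3 / 0.910599 = 3.294535.
  gamma(1) = phi_1 gamma(0) = (-0.299)(3.294535) = -0.985066.
Therefore gamma(1) = -0.9851 (to 4 decimal places).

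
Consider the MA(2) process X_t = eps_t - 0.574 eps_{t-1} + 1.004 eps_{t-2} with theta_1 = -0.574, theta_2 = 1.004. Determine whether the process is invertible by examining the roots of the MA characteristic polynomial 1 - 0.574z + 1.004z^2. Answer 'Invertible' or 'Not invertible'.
\text{Not invertible}

The MA(q) characteristic polynomial is P(z) = 1 - 0.574z + 1.004z^2.
Invertibility requires all roots to lie outside the unit circle, i.e. |z| > 1 for every root.
Set 1 + (-0.574) z + (1.004) z^2 = 0, i.e. a z^2 + b z + c = 0 with a = 1.004, b = -0.574, c = 1.
Discriminant D = b^2 - 4ac = (-0.574)^2 - 4*(1.004)*1 = 0.329476 - (4.016) = -3.686524.
D < 0, so the roots are the complex-conjugate pair z = (-b +/- i sqrt(-D)) / (2a) = 0.2859 +/- 0.9562i.
For a conjugate pair |z|^2 = z * conj(z) = (product of roots) = c/a = 1/(1.004) = 0.996016, so |z| = sqrt(0.996016) = 0.998 for both roots.
Moduli of all roots: 0.9980, 0.9980.
All moduli strictly greater than 1? No.
Verdict: Not invertible.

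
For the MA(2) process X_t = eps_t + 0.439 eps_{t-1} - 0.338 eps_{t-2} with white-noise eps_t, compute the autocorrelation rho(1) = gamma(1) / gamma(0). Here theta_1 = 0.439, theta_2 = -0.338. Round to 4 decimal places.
\rho(1) = 0.2224

For an MA(q) process with theta_0 = 1, the autocovariance is
  gamma(k) = sigma^2 * sum_{i=0..q-k} theta_i * theta_{i+k},
and rho(k) = gamma(k) / gamma(0). Sigma^2 cancels.
  numerator   = (1)*(0.439) + (0.439)*(-0.338) = 0.290618.
  denominator = (1)^2 + (0.439)^2 + (-0.338)^2 = 1.306965.
  rho(1) = 0.290618 / 1.306965 = 0.2224.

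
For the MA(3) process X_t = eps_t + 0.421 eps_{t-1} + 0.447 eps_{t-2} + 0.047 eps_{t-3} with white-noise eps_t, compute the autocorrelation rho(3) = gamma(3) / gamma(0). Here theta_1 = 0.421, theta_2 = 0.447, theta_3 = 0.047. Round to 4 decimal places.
\rho(3) = 0.0341

For an MA(q) process with theta_0 = 1, the autocovariance is
  gamma(k) = sigma^2 * sum_{i=0..q-k} theta_i * theta_{i+k},
and rho(k) = gamma(k) / gamma(0). Sigma^2 cancels.
  numerator   = (1)*(0.047) = 0.047.
  denominator = (1)^2 + (0.421)^2 + (0.447)^2 + (0.047)^2 = 1.379259.
  rho(3) = 0.047 / 1.379259 = 0.0341.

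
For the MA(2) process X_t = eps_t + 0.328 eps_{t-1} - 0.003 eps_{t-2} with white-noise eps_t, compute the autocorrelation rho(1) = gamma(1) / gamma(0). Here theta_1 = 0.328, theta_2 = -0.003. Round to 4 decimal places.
\rho(1) = 0.2952

For an MA(q) process with theta_0 = 1, the autocovariance is
  gamma(k) = sigma^2 * sum_{i=0..q-k} theta_i * theta_{i+k},
and rho(k) = gamma(k) / gamma(0). Sigma^2 cancels.
  numerator   = (1)*(0.328) + (0.328)*(-0.003) = 0.327016.
  denominator = (1)^2 + (0.328)^2 + (-0.003)^2 = 1.107593.
  rho(1) = 0.327016 / 1.107593 = 0.2952.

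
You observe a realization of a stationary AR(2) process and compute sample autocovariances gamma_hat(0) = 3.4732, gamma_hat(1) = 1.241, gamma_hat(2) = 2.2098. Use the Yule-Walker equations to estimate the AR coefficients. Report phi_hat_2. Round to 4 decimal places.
\hat\phi_{2} = 0.5830

The Yule-Walker equations for an AR(p) process read, in matrix form,
  Gamma_p phi = r_p,   with   (Gamma_p)_{ij} = gamma(|i - j|),
                       (r_p)_i = gamma(i),   i,j = 1..p.
Substitute the sample gammas (Toeplitz matrix and right-hand side of size 2):
  Gamma_p = [[3.4732, 1.241], [1.241, 3.4732]]
  r_p     = [1.241, 2.2098]
Written out:
  3.4732 phi_1 + 1.241 phi_2 = 1.241
  1.241 phi_1 + 3.4732 phi_2 = 2.2098
Solve by Cramer's rule:
  det = gamma(0)^2 - gamma(1)^2 = (3.4732)^2 - (1.241)^2 = 12.06311824 - 1.540081 = 10.52303724
  phi_hat_1 = [gamma(1) gamma(0) - gamma(1) gamma(2)] / det = [(1.241)(3.4732) - (1.241)(2.2098)] / 10.52303724 = 1.5678794 / 10.52303724 = 0.149
  phi_hat_2 = [gamma(0) gamma(2) - gamma(1)^2] / det = [(3.4732)(2.2098) - (1.241)^2] / 10.52303724 = 6.13499636 / 10.52303724 = 0.583
So phi_hat = [0.1490, 0.5830].
Therefore phi_hat_2 = 0.5830.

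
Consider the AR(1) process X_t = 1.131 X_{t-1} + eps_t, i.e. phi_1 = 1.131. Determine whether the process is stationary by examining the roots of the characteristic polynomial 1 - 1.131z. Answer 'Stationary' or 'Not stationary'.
\text{Not stationary}

The AR(p) characteristic polynomial is P(z) = 1 - 1.131z.
Stationarity requires all roots to lie outside the unit circle, i.e. |z| > 1 for every root.
This is linear in z: 1 + (-1.131) z = 0  =>  z = -1/(-1.131) = 0.884173,  |z| = 0.884173.
Moduli of all roots: 0.8842.
All moduli strictly greater than 1? No.
Verdict: Not stationary.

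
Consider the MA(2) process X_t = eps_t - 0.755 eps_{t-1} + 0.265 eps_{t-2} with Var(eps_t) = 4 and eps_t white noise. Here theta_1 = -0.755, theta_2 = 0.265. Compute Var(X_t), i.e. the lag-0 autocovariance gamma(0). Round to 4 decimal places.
\gamma(0) = 6.5610

For an MA(q) process X_t = eps_t + sum_i theta_i eps_{t-i} with
Var(eps_t) = sigma^2, the variance is
  gamma(0) = sigma^2 * (1 + sum_i theta_i^2).
  sum_i theta_i^2 = (-0.755)^2 + (0.265)^2 = 0.570025 + 0.070225 = 0.64025.
  gamma(0) = 4 * (1 + 0.64025) = 4 * 1.64025 = 6.561, which rounds to 6.5610.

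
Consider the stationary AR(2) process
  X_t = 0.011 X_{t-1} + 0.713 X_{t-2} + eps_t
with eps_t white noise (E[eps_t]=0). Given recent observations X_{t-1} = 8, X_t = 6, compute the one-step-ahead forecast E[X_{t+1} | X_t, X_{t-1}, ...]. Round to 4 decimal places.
E[X_{t+1} \mid \mathcal F_t] = 5.7700

For an AR(p) model X_t = c + sum_i phi_i X_{t-i} + eps_t, the
one-step-ahead conditional mean is
  E[X_{t+1} | X_t, ...] = c + sum_i phi_i X_{t+1-i}.
Substitute known values:
  E[X_{t+1} | ...] = (0.011) * (6) + (0.713) * (8)
                   = 5.7700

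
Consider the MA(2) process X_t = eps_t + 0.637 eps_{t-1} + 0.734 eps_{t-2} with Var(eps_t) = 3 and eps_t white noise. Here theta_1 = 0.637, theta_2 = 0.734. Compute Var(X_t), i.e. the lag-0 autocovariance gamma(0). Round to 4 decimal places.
\gamma(0) = 5.8336

For an MA(q) process X_t = eps_t + sum_i theta_i eps_{t-i} with
Var(eps_t) = sigma^2, the variance is
  gamma(0) = sigma^2 * (1 + sum_i theta_i^2).
  sum_i theta_i^2 = (0.637)^2 + (0.734)^2 = 0.405769 + 0.538756 = 0.944525.
  gamma(0) = 3 * (1 + 0.944525) = 3 * 1.944525 = 5.833575, which rounds to 5.8336.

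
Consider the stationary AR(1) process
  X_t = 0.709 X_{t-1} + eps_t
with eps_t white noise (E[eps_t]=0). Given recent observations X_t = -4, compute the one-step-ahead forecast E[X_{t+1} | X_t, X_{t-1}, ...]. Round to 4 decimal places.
E[X_{t+1} \mid \mathcal F_t] = -2.8360

For an AR(p) model X_t = c + sum_i phi_i X_{t-i} + eps_t, the
one-step-ahead conditional mean is
  E[X_{t+1} | X_t, ...] = c + sum_i phi_i X_{t+1-i}.
Substitute known values:
  E[X_{t+1} | ...] = (0.709) * (-4)
                   = -2.8360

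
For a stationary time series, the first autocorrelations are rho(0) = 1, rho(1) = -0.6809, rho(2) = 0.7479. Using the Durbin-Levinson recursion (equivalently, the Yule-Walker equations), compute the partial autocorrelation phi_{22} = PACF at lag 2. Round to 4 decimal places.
\phi_{22} = 0.5300

The PACF at lag k is phi_{kk}, the last component of the solution
to the Yule-Walker system G_k phi = r_k where
  (G_k)_{ij} = rho(|i - j|), (r_k)_i = rho(i), i,j = 1..k.
Equivalently, Durbin-Levinson gives phi_{kk} iteratively:
  phi_{11} = rho(1)
  phi_{kk} = [rho(k) - sum_{j=1..k-1} phi_{k-1,j} rho(k-j)]
            / [1 - sum_{j=1..k-1} phi_{k-1,j} rho(j)],
  phi_{k,j} = phi_{k-1,j} - phi_{kk} phi_{k-1,k-j},  j = 1..k-1.
Step k = 1:
  phi_11 = rho(1) = -0.6809.
Step k = 2:
  phi_22 = [rho(2) - phi_11 rho(1)] / [1 - phi_11 rho(1)] = [0.7479 - (-0.6809)(-0.6809)] / [1 - (-0.6809)(-0.6809)]
         = 0.28427519 / 0.53637519 = 0.53.
Therefore phi_{22} = 0.5300.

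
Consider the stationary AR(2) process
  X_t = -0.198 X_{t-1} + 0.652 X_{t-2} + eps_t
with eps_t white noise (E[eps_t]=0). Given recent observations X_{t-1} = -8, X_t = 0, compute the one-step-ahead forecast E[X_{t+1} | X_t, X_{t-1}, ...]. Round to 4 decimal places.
E[X_{t+1} \mid \mathcal F_t] = -5.2160

For an AR(p) model X_t = c + sum_i phi_i X_{t-i} + eps_t, the
one-step-ahead conditional mean is
  E[X_{t+1} | X_t, ...] = c + sum_i phi_i X_{t+1-i}.
Substitute known values:
  E[X_{t+1} | ...] = (-0.198) * (0) + (0.652) * (-8)
                   = -5.2160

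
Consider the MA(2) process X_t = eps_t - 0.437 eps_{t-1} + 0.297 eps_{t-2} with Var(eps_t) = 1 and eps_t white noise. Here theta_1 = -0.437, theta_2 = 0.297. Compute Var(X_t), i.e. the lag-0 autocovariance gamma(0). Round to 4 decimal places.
\gamma(0) = 1.2792

For an MA(q) process X_t = eps_t + sum_i theta_i eps_{t-i} with
Var(eps_t) = sigma^2, the variance is
  gamma(0) = sigma^2 * (1 + sum_i theta_i^2).
  sum_i theta_i^2 = (-0.437)^2 + (0.297)^2 = 0.190969 + 0.088209 = 0.279178.
  gamma(0) = 1 * (1 + 0.279178) = 1 * 1.279178 = 1.279178, which rounds to 1.2792.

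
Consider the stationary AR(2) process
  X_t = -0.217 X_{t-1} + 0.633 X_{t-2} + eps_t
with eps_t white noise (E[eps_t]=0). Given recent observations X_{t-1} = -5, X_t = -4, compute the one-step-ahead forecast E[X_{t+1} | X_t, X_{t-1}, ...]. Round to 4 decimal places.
E[X_{t+1} \mid \mathcal F_t] = -2.2970

For an AR(p) model X_t = c + sum_i phi_i X_{t-i} + eps_t, the
one-step-ahead conditional mean is
  E[X_{t+1} | X_t, ...] = c + sum_i phi_i X_{t+1-i}.
Substitute known values:
  E[X_{t+1} | ...] = (-0.217) * (-4) + (0.633) * (-5)
                   = -2.2970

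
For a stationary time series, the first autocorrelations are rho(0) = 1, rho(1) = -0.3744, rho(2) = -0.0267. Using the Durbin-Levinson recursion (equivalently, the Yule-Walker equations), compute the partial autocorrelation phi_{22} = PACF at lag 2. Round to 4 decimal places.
\phi_{22} = -0.1941

The PACF at lag k is phi_{kk}, the last component of the solution
to the Yule-Walker system G_k phi = r_k where
  (G_k)_{ij} = rho(|i - j|), (r_k)_i = rho(i), i,j = 1..k.
Equivalently, Durbin-Levinson gives phi_{kk} iteratively:
  phi_{11} = rho(1)
  phi_{kk} = [rho(k) - sum_{j=1..k-1} phi_{k-1,j} rho(k-j)]
            / [1 - sum_{j=1..k-1} phi_{k-1,j} rho(j)],
  phi_{k,j} = phi_{k-1,j} - phi_{kk} phi_{k-1,k-j},  j = 1..k-1.
Step k = 1:
  phi_11 = rho(1) = -0.3744.
Step k = 2:
  phi_22 = [rho(2) - phi_11 rho(1)] / [1 - phi_11 rho(1)] = [-0.0267 - (-0.3744)(-0.3744)] / [1 - (-0.3744)(-0.3744)]
         = -0.16687536 / 0.85982464 = -0.1941.
Therefore phi_{22} = -0.1941.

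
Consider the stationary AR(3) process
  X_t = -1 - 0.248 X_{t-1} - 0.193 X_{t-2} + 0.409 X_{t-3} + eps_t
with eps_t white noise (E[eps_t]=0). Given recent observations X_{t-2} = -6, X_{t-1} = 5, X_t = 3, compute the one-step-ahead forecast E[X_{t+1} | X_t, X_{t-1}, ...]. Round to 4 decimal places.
E[X_{t+1} \mid \mathcal F_t] = -5.1630

For an AR(p) model X_t = c + sum_i phi_i X_{t-i} + eps_t, the
one-step-ahead conditional mean is
  E[X_{t+1} | X_t, ...] = c + sum_i phi_i X_{t+1-i}.
Substitute known values:
  E[X_{t+1} | ...] = -1 + (-0.248) * (3) + (-0.193) * (5) + (0.409) * (-6)
                   = -5.1630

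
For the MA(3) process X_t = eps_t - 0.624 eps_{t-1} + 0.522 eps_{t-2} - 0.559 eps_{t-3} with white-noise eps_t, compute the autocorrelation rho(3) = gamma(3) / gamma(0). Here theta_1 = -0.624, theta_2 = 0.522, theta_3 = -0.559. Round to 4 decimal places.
\rho(3) = -0.2831

For an MA(q) process with theta_0 = 1, the autocovariance is
  gamma(k) = sigma^2 * sum_{i=0..q-k} theta_i * theta_{i+k},
and rho(k) = gamma(k) / gamma(0). Sigma^2 cancels.
  numerator   = (1)*(-0.559) = -0.559.
  denominator = (1)^2 + (-0.624)^2 + (0.522)^2 + (-0.559)^2 = 1.974341.
  rho(3) = -0.559 / 1.974341 = -0.2831.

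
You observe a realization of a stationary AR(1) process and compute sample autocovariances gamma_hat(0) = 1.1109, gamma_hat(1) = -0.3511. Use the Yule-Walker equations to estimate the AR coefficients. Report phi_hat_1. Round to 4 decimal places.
\hat\phi_{1} = -0.3161

The Yule-Walker equations for an AR(p) process read, in matrix form,
  Gamma_p phi = r_p,   with   (Gamma_p)_{ij} = gamma(|i - j|),
                       (r_p)_i = gamma(i),   i,j = 1..p.
Substitute the sample gammas (Toeplitz matrix and right-hand side of size 1):
  Gamma_p = [[1.1109]]
  r_p     = [-0.3511]
With p = 1 this is the single equation gamma(0) phi_1 = gamma(1):
  phi_hat_1 = gamma(1) / gamma(0) = -0.3511 / 1.1109 = -0.3161.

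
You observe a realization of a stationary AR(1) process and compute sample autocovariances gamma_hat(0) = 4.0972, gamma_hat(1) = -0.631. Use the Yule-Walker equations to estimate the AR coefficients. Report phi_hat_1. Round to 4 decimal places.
\hat\phi_{1} = -0.1540

The Yule-Walker equations for an AR(p) process read, in matrix form,
  Gamma_p phi = r_p,   with   (Gamma_p)_{ij} = gamma(|i - j|),
                       (r_p)_i = gamma(i),   i,j = 1..p.
Substitute the sample gammas (Toeplitz matrix and right-hand side of size 1):
  Gamma_p = [[4.0972]]
  r_p     = [-0.631]
With p = 1 this is the single equation gamma(0) phi_1 = gamma(1):
  phi_hat_1 = gamma(1) / gamma(0) = -0.631 / 4.0972 = -0.1540.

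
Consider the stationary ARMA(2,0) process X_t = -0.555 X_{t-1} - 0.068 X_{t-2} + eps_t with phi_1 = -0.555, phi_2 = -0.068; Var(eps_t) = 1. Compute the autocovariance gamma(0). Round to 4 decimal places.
\gamma(0) = 1.3763

Multiply the model equation by X_{t-k} and take expectations. With theta_0 = psi_0 = 1 and psi_j the MA(infinity) weights, this gives
  gamma(k) - sum_i phi_i gamma(k-i) = c_k,
  c_k = sigma^2 * sum_{j=k..q} theta_j psi_{j-k}   (c_k = 0 for k > q),
using gamma(-m) = gamma(m).
Pure AR (q = 0): c_0 = sigma^2 = 1, c_k = 0 for k >= 1.
Equations for k = 0, 1, 2 (AR order 2, c_2 = 0):
  (E0) gamma(0) = phi_1 gamma(1) + phi_2 gamma(2) + c_0
  (E1) gamma(1) = phi_1 gamma(0) + phi_2 gamma(1) + c_1
  (E2) gamma(2) = phi_1 gamma(1) + phi_2 gamma(0)
From (E1): gamma(1) = A gamma(0) + B with
  A = phi_1 / (1 - phi_2) = -0.555 / 1.068 = -0.519663,   B = c_1 / (1 - phi_2) = 0 / 1.068 = 0.
Insert (E2) into (E0): gamma(0) (1 - phi_2^2) = phi_1 (1 + phi_2) gamma(1) + c_0.
  phi_1 (1 + phi_2) = (-0.555)(0.932) = -0.51726,   1 - phi_2^2 = 0.995376.
Replace gamma(1) by A gamma(0) + B and collect gamma(0):
  gamma(0) [0.995376 - (-0.51726)(-0.519663)] = c_0 = 1
  gamma(0) * 0.726575 = 1
  gamma(0) = 1 / 0.726575 = 1.37632.
Therefore gamma(0) = 1.3763 (to 4 decimal places).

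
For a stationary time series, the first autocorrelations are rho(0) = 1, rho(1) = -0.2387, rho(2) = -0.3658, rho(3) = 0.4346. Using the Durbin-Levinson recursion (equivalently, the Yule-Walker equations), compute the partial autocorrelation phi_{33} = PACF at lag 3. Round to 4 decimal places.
\phi_{33} = 0.2669

The PACF at lag k is phi_{kk}, the last component of the solution
to the Yule-Walker system G_k phi = r_k where
  (G_k)_{ij} = rho(|i - j|), (r_k)_i = rho(i), i,j = 1..k.
Equivalently, Durbin-Levinson gives phi_{kk} iteratively:
  phi_{11} = rho(1)
  phi_{kk} = [rho(k) - sum_{j=1..k-1} phi_{k-1,j} rho(k-j)]
            / [1 - sum_{j=1..k-1} phi_{k-1,j} rho(j)],
  phi_{k,j} = phi_{k-1,j} - phi_{kk} phi_{k-1,k-j},  j = 1..k-1.
Step k = 1:
  phi_11 = rho(1) = -0.2387.
Step k = 2:
  phi_22 = [rho(2) - phi_11 rho(1)] / [1 - phi_11 rho(1)] = [-0.3658 - (-0.2387)(-0.2387)] / [1 - (-0.2387)(-0.2387)]
         = -0.42277769 / 0.94302231 = -0.448322.
  Update: phi_21 = phi_11 - phi_22 phi_11 = -0.2387 - (-0.448322)(-0.2387) = -0.345714.
Step k = 3:
  phi_33 = [rho(3) - phi_21 rho(2) - phi_22 rho(1)] / [1 - phi_21 rho(1) - phi_22 rho(2)]
    numerator   = 0.4346 - (-0.345714)(-0.3658) - (-0.448322)(-0.2387) = 0.20112317
    denominator = 1 - (-0.345714)(-0.2387) - (-0.448322)(-0.3658) = 0.75348175
  phi_33 = 0.20112317 / 0.75348175 = 0.2669.
Therefore phi_{33} = 0.2669.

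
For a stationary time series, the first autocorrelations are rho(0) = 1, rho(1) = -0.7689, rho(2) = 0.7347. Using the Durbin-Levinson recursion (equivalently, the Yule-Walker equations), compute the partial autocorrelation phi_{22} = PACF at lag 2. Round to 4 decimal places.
\phi_{22} = 0.3510

The PACF at lag k is phi_{kk}, the last component of the solution
to the Yule-Walker system G_k phi = r_k where
  (G_k)_{ij} = rho(|i - j|), (r_k)_i = rho(i), i,j = 1..k.
Equivalently, Durbin-Levinson gives phi_{kk} iteratively:
  phi_{11} = rho(1)
  phi_{kk} = [rho(k) - sum_{j=1..k-1} phi_{k-1,j} rho(k-j)]
            / [1 - sum_{j=1..k-1} phi_{k-1,j} rho(j)],
  phi_{k,j} = phi_{k-1,j} - phi_{kk} phi_{k-1,k-j},  j = 1..k-1.
Step k = 1:
  phi_11 = rho(1) = -0.7689.
Step k = 2:
  phi_22 = [rho(2) - phi_11 rho(1)] / [1 - phi_11 rho(1)] = [0.7347 - (-0.7689)(-0.7689)] / [1 - (-0.7689)(-0.7689)]
         = 0.14349279 / 0.40879279 = 0.351.
Therefore phi_{22} = 0.3510.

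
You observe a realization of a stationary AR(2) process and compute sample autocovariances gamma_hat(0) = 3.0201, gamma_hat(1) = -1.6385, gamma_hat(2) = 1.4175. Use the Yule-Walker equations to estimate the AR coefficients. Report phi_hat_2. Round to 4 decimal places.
\hat\phi_{2} = 0.2480

The Yule-Walker equations for an AR(p) process read, in matrix form,
  Gamma_p phi = r_p,   with   (Gamma_p)_{ij} = gamma(|i - j|),
                       (r_p)_i = gamma(i),   i,j = 1..p.
Substitute the sample gammas (Toeplitz matrix and right-hand side of size 2):
  Gamma_p = [[3.0201, -1.6385], [-1.6385, 3.0201]]
  r_p     = [-1.6385, 1.4175]
Written out:
  3.0201 phi_1 - 1.6385 phi_2 = -1.6385
  -1.6385 phi_1 + 3.0201 phi_2 = 1.4175
Solve by Cramer's rule:
  det = gamma(0)^2 - gamma(1)^2 = (3.0201)^2 - (-1.6385)^2 = 9.12100401 - 2.68468225 = 6.43632176
  phi_hat_1 = [gamma(1) gamma(0) - gamma(1) gamma(2)] / det = [(-1.6385)(3.0201) - (-1.6385)(1.4175)] / 6.43632176 = -2.6258601 / 6.43632176 = -0.408
  phi_hat_2 = [gamma(0) gamma(2) - gamma(1)^2] / det = [(3.0201)(1.4175) - (-1.6385)^2] / 6.43632176 = 1.5963095 / 6.43632176 = 0.248
So phi_hat = [-0.4080, 0.2480].
Therefore phi_hat_2 = 0.2480.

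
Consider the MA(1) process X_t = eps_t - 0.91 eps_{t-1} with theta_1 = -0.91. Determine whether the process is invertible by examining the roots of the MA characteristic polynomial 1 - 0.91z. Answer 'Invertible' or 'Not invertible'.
\text{Invertible}

The MA(q) characteristic polynomial is P(z) = 1 - 0.91z.
Invertibility requires all roots to lie outside the unit circle, i.e. |z| > 1 for every root.
This is linear in z: 1 + (-0.91) z = 0  =>  z = -1/(-0.91) = 1.098901,  |z| = 1.098901.
Moduli of all roots: 1.0989.
All moduli strictly greater than 1? Yes.
Verdict: Invertible.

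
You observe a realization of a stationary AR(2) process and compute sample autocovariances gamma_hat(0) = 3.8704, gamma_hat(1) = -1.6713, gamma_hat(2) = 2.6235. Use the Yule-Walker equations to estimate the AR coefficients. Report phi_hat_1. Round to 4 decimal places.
\hat\phi_{1} = -0.1710

The Yule-Walker equations for an AR(p) process read, in matrix form,
  Gamma_p phi = r_p,   with   (Gamma_p)_{ij} = gamma(|i - j|),
                       (r_p)_i = gamma(i),   i,j = 1..p.
Substitute the sample gammas (Toeplitz matrix and right-hand side of size 2):
  Gamma_p = [[3.8704, -1.6713], [-1.6713, 3.8704]]
  r_p     = [-1.6713, 2.6235]
Written out:
  3.8704 phi_1 - 1.6713 phi_2 = -1.6713
  -1.6713 phi_1 + 3.8704 phi_2 = 2.6235
Solve by Cramer's rule:
  det = gamma(0)^2 - gamma(1)^2 = (3.8704)^2 - (-1.6713)^2 = 14.97999616 - 2.79324369 = 12.18675247
  phi_hat_1 = [gamma(1) gamma(0) - gamma(1) gamma(2)] / det = [(-1.6713)(3.8704) - (-1.6713)(2.6235)] / 12.18675247 = -2.08394397 / 12.18675247 = -0.171
  phi_hat_2 = [gamma(0) gamma(2) - gamma(1)^2] / det = [(3.8704)(2.6235) - (-1.6713)^2] / 12.18675247 = 7.36075071 / 12.18675247 = 0.604
So phi_hat = [-0.1710, 0.6040].
Therefore phi_hat_1 = -0.1710.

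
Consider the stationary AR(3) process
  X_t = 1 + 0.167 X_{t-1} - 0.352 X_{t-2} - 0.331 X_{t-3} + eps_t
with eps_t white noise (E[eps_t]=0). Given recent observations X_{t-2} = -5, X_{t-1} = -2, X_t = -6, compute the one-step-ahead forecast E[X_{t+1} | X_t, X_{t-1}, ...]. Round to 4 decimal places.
E[X_{t+1} \mid \mathcal F_t] = 2.3570

For an AR(p) model X_t = c + sum_i phi_i X_{t-i} + eps_t, the
one-step-ahead conditional mean is
  E[X_{t+1} | X_t, ...] = c + sum_i phi_i X_{t+1-i}.
Substitute known values:
  E[X_{t+1} | ...] = 1 + (0.167) * (-6) + (-0.352) * (-2) + (-0.331) * (-5)
                   = 2.3570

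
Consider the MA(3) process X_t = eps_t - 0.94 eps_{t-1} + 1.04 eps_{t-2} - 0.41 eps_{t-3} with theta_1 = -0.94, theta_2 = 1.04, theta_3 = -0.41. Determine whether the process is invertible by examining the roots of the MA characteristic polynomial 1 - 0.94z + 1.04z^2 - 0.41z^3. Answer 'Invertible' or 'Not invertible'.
\text{Invertible}

The MA(q) characteristic polynomial is P(z) = 1 - 0.94z + 1.04z^2 - 0.41z^3.
Invertibility requires all roots to lie outside the unit circle, i.e. |z| > 1 for every root.
Degree 3: look for a simple real root z0 first, then factor out (1 - z/z0) and solve the remaining quadratic.
Testing z0 = 2: P(2) = 1 + (-0.94)(2) + (1.04)(2)^2 + (-0.41)(2)^3
  = 1 + (-1.88) + (4.16) + (-3.28) = 0.  So z_0 = 2 is a root, |z_0| = 2.
Divide out the factor (1 - 0.5 z) = (1 - z/z0) (since 1/z0 = 0.5):
  P(z) = (1 - 0.5 z)(1 + (-0.44) z + (0.82) z^2)
  [check: z-coef -0.44 - (0.5) = -0.94; z^2-coef 0.82 - (0.5)(-0.44) = 1.04; z^3-coef -(0.5)(0.82) = -0.41.]
Remaining roots from the quadratic factor 1 + (-0.44) z + (0.82) z^2:
  Set 1 + (-0.44) z + (0.82) z^2 = 0, i.e. a z^2 + b z + c = 0 with a = 0.82, b = -0.44, c = 1.
  Discriminant D = b^2 - 4ac = (-0.44)^2 - 4*(0.82)*1 = 0.1936 - (3.28) = -3.0864.
  D < 0, so the roots are the complex-conjugate pair z = (-b +/- i sqrt(-D)) / (2a) = 0.2683 +/- 1.0712i.
  For a conjugate pair |z|^2 = z * conj(z) = (product of roots) = c/a = 1/(0.82) = 1.219512, so |z| = sqrt(1.219512) = 1.1043 for both roots.
Moduli of all roots: 2.0000, 1.1043, 1.1043.
All moduli strictly greater than 1? Yes.
Verdict: Invertible.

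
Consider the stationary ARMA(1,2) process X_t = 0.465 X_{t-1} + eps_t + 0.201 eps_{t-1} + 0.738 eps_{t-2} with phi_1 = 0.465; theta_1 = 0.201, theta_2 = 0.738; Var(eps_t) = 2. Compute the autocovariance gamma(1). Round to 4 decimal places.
\gamma(1) = 4.0300

Multiply the model equation by X_{t-k} and take expectations. With theta_0 = psi_0 = 1 and psi_j the MA(infinity) weights, this gives
  gamma(k) - sum_i phi_i gamma(k-i) = c_k,
  c_k = sigma^2 * sum_{j=k..q} theta_j psi_{j-k}   (c_k = 0 for k > q),
using gamma(-m) = gamma(m).
psi-weights needed (psi_j = theta_j + sum_i phi_i psi_{j-i}):
  psi_1 = theta_1 + phi_1 = 0.201 + (0.465) = 0.666
  psi_2 = theta_2 + phi_1 psi_1 = 0.738 + (0.465)(0.666) = 1.04769
Right-hand sides:
  c_0 = sigma^2 (1 + theta_1 psi_1 + theta_2 psi_2) = 2 * (1 + (0.201)(0.666) + (0.738)(1.04769)) = 2 * 1.907061 = 3.814122
  c_1 = sigma^2 (theta_1 + theta_2 psi_1) = 2 * (0.201 + (0.738)(0.666)) = 1.385016
  c_2 = sigma^2 theta_2 = 2 * (0.738) = 1.476
Equations for k = 0 and k = 1 (AR order 1):
  gamma(0) = phi_1 gamma(1) + c_0
  gamma(1) = phi_1 gamma(0) + c_1
Substituting the second into the first: gamma(0) (1 - phi_1^2) = c_0 + phi_1 c_1, so
  gamma(0) = (c_0 + phi_1 c_1) / (1 - phi_1^2) = (3.814122 + (0.465)(1.385016)) / (1 - (0.465)^2) = 4.458155 / 0.783775 = 5.688054.
  gamma(1) = phi_1 gamma(0) + c_1 = (0.465)(5.688054) + (1.385016) = 4.029961.
Therefore gamma(1) = 4.0300 (to 4 decimal places).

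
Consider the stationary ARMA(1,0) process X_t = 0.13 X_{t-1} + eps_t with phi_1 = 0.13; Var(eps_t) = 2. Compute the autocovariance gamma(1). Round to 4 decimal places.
\gamma(1) = 0.2645

Multiply the model equation by X_{t-k} and take expectations. With theta_0 = psi_0 = 1 and psi_j the MA(infinity) weights, this gives
  gamma(k) - sum_i phi_i gamma(k-i) = c_k,
  c_k = sigma^2 * sum_{j=k..q} theta_j psi_{j-k}   (c_k = 0 for k > q),
using gamma(-m) = gamma(m).
Pure AR (q = 0): c_0 = sigma^2 = 2, c_k = 0 for k >= 1.
Equations for k = 0 and k = 1 (AR order 1):
  gamma(0) = phi_1 gamma(1) + c_0
  gamma(1) = phi_1 gamma(0) + c_1
Substituting the second into the first: gamma(0) (1 - phi_1^2) = c_0 + phi_1 c_1, so
  gamma(0) = c_0 / (1 - phi_1^2) = 2 / (1 - (0.13)^2) = 2 / 0.9831 = 2.034381.
  gamma(1) = phi_1 gamma(0) = (0.13)(2.034381) = 0.26447.
Therefore gamma(1) = 0.2645 (to 4 decimal places).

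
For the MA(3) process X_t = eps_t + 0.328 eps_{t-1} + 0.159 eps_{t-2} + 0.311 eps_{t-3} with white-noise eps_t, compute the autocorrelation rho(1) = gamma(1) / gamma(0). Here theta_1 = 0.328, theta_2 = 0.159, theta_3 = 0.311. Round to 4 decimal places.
\rho(1) = 0.3494

For an MA(q) process with theta_0 = 1, the autocovariance is
  gamma(k) = sigma^2 * sum_{i=0..q-k} theta_i * theta_{i+k},
and rho(k) = gamma(k) / gamma(0). Sigma^2 cancels.
  numerator   = (1)*(0.328) + (0.328)*(0.159) + (0.159)*(0.311) = 0.429601.
  denominator = (1)^2 + (0.328)^2 + (0.159)^2 + (0.311)^2 = 1.229586.
  rho(1) = 0.429601 / 1.229586 = 0.3494.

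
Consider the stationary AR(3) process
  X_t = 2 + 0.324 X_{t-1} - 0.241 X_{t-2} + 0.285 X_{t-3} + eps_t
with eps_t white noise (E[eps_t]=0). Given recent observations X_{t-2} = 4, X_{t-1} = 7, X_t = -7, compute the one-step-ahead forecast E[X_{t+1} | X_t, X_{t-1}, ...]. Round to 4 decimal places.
E[X_{t+1} \mid \mathcal F_t] = -0.8150

For an AR(p) model X_t = c + sum_i phi_i X_{t-i} + eps_t, the
one-step-ahead conditional mean is
  E[X_{t+1} | X_t, ...] = c + sum_i phi_i X_{t+1-i}.
Substitute known values:
  E[X_{t+1} | ...] = 2 + (0.324) * (-7) + (-0.241) * (7) + (0.285) * (4)
                   = -0.8150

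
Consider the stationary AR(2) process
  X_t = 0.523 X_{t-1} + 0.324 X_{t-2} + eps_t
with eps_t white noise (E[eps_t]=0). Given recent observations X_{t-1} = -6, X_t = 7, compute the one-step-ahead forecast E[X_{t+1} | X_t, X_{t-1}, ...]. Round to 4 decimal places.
E[X_{t+1} \mid \mathcal F_t] = 1.7170

For an AR(p) model X_t = c + sum_i phi_i X_{t-i} + eps_t, the
one-step-ahead conditional mean is
  E[X_{t+1} | X_t, ...] = c + sum_i phi_i X_{t+1-i}.
Substitute known values:
  E[X_{t+1} | ...] = (0.523) * (7) + (0.324) * (-6)
                   = 1.7170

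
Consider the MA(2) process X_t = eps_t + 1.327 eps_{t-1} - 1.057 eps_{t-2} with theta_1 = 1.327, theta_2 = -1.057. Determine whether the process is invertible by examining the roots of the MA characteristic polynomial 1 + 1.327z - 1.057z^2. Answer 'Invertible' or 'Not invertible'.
\text{Not invertible}

The MA(q) characteristic polynomial is P(z) = 1 + 1.327z - 1.057z^2.
Invertibility requires all roots to lie outside the unit circle, i.e. |z| > 1 for every root.
Set 1 + (1.327) z + (-1.057) z^2 = 0, i.e. a z^2 + b z + c = 0 with a = -1.057, b = 1.327, c = 1.
Discriminant D = b^2 - 4ac = (1.327)^2 - 4*(-1.057)*1 = 1.760929 - (-4.228) = 5.988929.
D >= 0, so the roots are real: z = (-b +/- sqrt(D)) / (2a) = (-1.327 +/- 2.447229) / (-2.114).
  z_1 = (-1.327 + 2.447229) / (-2.114) = -0.5299,   |z_1| = 0.5299.
  z_2 = (-1.327 - 2.447229) / (-2.114) = 1.7853,   |z_2| = 1.7853.
Moduli of all roots: 0.5299, 1.7853.
All moduli strictly greater than 1? No.
Verdict: Not invertible.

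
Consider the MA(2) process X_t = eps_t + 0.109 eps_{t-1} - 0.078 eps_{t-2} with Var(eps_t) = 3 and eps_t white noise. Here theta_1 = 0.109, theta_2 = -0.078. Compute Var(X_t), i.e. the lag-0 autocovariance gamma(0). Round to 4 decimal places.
\gamma(0) = 3.0539

For an MA(q) process X_t = eps_t + sum_i theta_i eps_{t-i} with
Var(eps_t) = sigma^2, the variance is
  gamma(0) = sigma^2 * (1 + sum_i theta_i^2).
  sum_i theta_i^2 = (0.109)^2 + (-0.078)^2 = 0.011881 + 0.006084 = 0.017965.
  gamma(0) = 3 * (1 + 0.017965) = 3 * 1.017965 = 3.053895, which rounds to 3.0539.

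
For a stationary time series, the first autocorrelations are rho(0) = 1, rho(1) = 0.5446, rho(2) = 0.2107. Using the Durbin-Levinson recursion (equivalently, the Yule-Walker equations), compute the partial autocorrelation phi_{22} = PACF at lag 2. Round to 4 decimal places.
\phi_{22} = -0.1221

The PACF at lag k is phi_{kk}, the last component of the solution
to the Yule-Walker system G_k phi = r_k where
  (G_k)_{ij} = rho(|i - j|), (r_k)_i = rho(i), i,j = 1..k.
Equivalently, Durbin-Levinson gives phi_{kk} iteratively:
  phi_{11} = rho(1)
  phi_{kk} = [rho(k) - sum_{j=1..k-1} phi_{k-1,j} rho(k-j)]
            / [1 - sum_{j=1..k-1} phi_{k-1,j} rho(j)],
  phi_{k,j} = phi_{k-1,j} - phi_{kk} phi_{k-1,k-j},  j = 1..k-1.
Step k = 1:
  phi_11 = rho(1) = 0.5446.
Step k = 2:
  phi_22 = [rho(2) - phi_11 rho(1)] / [1 - phi_11 rho(1)] = [0.2107 - (0.5446)(0.5446)] / [1 - (0.5446)(0.5446)]
         = -0.08588916 / 0.70341084 = -0.1221.
Therefore phi_{22} = -0.1221.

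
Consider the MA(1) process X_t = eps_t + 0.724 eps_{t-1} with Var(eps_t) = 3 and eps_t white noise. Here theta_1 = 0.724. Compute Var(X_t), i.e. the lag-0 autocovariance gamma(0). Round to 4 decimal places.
\gamma(0) = 4.5725

For an MA(q) process X_t = eps_t + sum_i theta_i eps_{t-i} with
Var(eps_t) = sigma^2, the variance is
  gamma(0) = sigma^2 * (1 + sum_i theta_i^2).
  sum_i theta_i^2 = (0.724)^2 = 0.524176.
  gamma(0) = 3 * (1 + 0.524176) = 3 * 1.524176 = 4.572528, which rounds to 4.5725.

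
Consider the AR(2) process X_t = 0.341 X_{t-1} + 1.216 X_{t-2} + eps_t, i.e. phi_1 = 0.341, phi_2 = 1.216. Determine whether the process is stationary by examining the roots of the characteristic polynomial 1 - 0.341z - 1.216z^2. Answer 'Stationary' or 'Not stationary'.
\text{Not stationary}

The AR(p) characteristic polynomial is P(z) = 1 - 0.341z - 1.216z^2.
Stationarity requires all roots to lie outside the unit circle, i.e. |z| > 1 for every root.
Set 1 + (-0.341) z + (-1.216) z^2 = 0, i.e. a z^2 + b z + c = 0 with a = -1.216, b = -0.341, c = 1.
Discriminant D = b^2 - 4ac = (-0.341)^2 - 4*(-1.216)*1 = 0.116281 - (-4.864) = 4.980281.
D >= 0, so the roots are real: z = (-b +/- sqrt(D)) / (2a) = (0.341 +/- 2.231654) / (-2.432).
  z_1 = (0.341 + 2.231654) / (-2.432) = -1.0578,   |z_1| = 1.0578.
  z_2 = (0.341 - 2.231654) / (-2.432) = 0.7774,   |z_2| = 0.7774.
Moduli of all roots: 1.0578, 0.7774.
All moduli strictly greater than 1? No.
Verdict: Not stationary.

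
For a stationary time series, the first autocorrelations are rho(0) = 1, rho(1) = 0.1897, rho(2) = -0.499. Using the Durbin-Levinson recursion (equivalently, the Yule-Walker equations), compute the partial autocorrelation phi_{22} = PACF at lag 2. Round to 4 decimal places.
\phi_{22} = -0.5550

The PACF at lag k is phi_{kk}, the last component of the solution
to the Yule-Walker system G_k phi = r_k where
  (G_k)_{ij} = rho(|i - j|), (r_k)_i = rho(i), i,j = 1..k.
Equivalently, Durbin-Levinson gives phi_{kk} iteratively:
  phi_{11} = rho(1)
  phi_{kk} = [rho(k) - sum_{j=1..k-1} phi_{k-1,j} rho(k-j)]
            / [1 - sum_{j=1..k-1} phi_{k-1,j} rho(j)],
  phi_{k,j} = phi_{k-1,j} - phi_{kk} phi_{k-1,k-j},  j = 1..k-1.
Step k = 1:
  phi_11 = rho(1) = 0.1897.
Step k = 2:
  phi_22 = [rho(2) - phi_11 rho(1)] / [1 - phi_11 rho(1)] = [-0.499 - (0.1897)(0.1897)] / [1 - (0.1897)(0.1897)]
         = -0.53498609 / 0.96401391 = -0.555.
Therefore phi_{22} = -0.5550.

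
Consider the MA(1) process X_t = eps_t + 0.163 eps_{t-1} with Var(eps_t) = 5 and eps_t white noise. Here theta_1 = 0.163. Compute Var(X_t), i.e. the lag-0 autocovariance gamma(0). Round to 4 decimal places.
\gamma(0) = 5.1328

For an MA(q) process X_t = eps_t + sum_i theta_i eps_{t-i} with
Var(eps_t) = sigma^2, the variance is
  gamma(0) = sigma^2 * (1 + sum_i theta_i^2).
  sum_i theta_i^2 = (0.163)^2 = 0.026569.
  gamma(0) = 5 * (1 + 0.026569) = 5 * 1.026569 = 5.132845, which rounds to 5.1328.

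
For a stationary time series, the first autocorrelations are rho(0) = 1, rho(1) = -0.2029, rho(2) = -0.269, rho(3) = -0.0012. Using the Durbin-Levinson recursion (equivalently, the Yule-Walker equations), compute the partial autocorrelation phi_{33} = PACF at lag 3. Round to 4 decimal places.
\phi_{33} = -0.1620

The PACF at lag k is phi_{kk}, the last component of the solution
to the Yule-Walker system G_k phi = r_k where
  (G_k)_{ij} = rho(|i - j|), (r_k)_i = rho(i), i,j = 1..k.
Equivalently, Durbin-Levinson gives phi_{kk} iteratively:
  phi_{11} = rho(1)
  phi_{kk} = [rho(k) - sum_{j=1..k-1} phi_{k-1,j} rho(k-j)]
            / [1 - sum_{j=1..k-1} phi_{k-1,j} rho(j)],
  phi_{k,j} = phi_{k-1,j} - phi_{kk} phi_{k-1,k-j},  j = 1..k-1.
Step k = 1:
  phi_11 = rho(1) = -0.2029.
Step k = 2:
  phi_22 = [rho(2) - phi_11 rho(1)] / [1 - phi_11 rho(1)] = [-0.269 - (-0.2029)(-0.2029)] / [1 - (-0.2029)(-0.2029)]
         = -0.31016841 / 0.95883159 = -0.323486.
  Update: phi_21 = phi_11 - phi_22 phi_11 = -0.2029 - (-0.323486)(-0.2029) = -0.268535.
Step k = 3:
  phi_33 = [rho(3) - phi_21 rho(2) - phi_22 rho(1)] / [1 - phi_21 rho(1) - phi_22 rho(2)]
    numerator   = -0.0012 - (-0.268535)(-0.269) - (-0.323486)(-0.2029) = -0.13907126
    denominator = 1 - (-0.268535)(-0.2029) - (-0.323486)(-0.269) = 0.85849651
  phi_33 = -0.13907126 / 0.85849651 = -0.162.
Therefore phi_{33} = -0.1620.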